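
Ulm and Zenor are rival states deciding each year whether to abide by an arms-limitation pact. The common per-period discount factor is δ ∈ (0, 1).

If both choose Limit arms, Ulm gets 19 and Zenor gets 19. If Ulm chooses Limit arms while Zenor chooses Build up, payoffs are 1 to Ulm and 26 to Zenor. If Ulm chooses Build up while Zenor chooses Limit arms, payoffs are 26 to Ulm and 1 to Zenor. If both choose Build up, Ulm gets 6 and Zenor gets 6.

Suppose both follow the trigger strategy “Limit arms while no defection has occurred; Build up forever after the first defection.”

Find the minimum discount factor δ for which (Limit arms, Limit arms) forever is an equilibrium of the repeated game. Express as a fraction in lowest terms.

7/20

One-period gain from deviating is 26 − 19 = 7. The loss is 19 − 6 = 13 in every subsequent period, with present value 13·δ/(1−δ).
Deviation is unprofitable when 13·δ/(1−δ) ≥ 7, i.e. δ/(1−δ) ≥ 7/13.
Equivalently δ ≥ 7/(7+13) = 7/20.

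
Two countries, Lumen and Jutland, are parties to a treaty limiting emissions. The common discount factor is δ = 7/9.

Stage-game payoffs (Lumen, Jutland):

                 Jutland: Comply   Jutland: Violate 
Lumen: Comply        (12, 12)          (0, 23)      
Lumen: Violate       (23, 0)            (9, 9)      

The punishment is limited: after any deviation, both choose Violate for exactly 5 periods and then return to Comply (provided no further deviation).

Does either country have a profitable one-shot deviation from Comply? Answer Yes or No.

Comparing payoff streams over the 6 periods until play realigns: cooperate → 12(1+δ+…+δ^5); deviate → 23 + 9(δ+…+δ^5).
Cooperation is sustained iff (12−9)(δ+…+δ^5) ≥ 23−12.
δ+…+δ^5 = 7/9·(1−(7/9)^5)/(1−7/9) = 2.5038, and (23−12)/(12−9) = 3.6667.
2.5038 < 3.6667, so cooperation is not sustainable.

Yes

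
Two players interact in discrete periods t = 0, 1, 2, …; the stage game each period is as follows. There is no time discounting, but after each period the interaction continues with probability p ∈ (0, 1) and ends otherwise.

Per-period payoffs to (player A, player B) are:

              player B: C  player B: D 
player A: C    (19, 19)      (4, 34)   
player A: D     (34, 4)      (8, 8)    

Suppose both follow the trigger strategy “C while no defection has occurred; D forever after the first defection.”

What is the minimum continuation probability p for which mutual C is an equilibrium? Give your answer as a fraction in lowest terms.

15/26

Expected cooperation value is 19 + p·19 + p²·19 + … = 19/(1−p); deviation gives 34 + p·8/(1−p).
19 ≥ 34(1−p) + 8p ⇒ 26p ≥ 15 ⇒ p ≥ 15/26.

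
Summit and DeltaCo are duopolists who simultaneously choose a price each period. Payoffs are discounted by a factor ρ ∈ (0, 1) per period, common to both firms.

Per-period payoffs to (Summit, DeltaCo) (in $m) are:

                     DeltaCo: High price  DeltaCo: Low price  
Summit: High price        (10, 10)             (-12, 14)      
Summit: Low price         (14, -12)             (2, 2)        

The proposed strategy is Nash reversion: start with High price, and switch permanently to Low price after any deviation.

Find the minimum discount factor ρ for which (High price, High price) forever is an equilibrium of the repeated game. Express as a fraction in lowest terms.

One-period gain from deviating is 14 − 10 = 4. The loss is 10 − 2 = 8 in every subsequent period, with present value 8·ρ/(1−ρ).
Deviation is unprofitable when 8·ρ/(1−ρ) ≥ 4, i.e. ρ/(1−ρ) ≥ 1/2.
Equivalently ρ ≥ 4/(4+8) = 1/3.

1/3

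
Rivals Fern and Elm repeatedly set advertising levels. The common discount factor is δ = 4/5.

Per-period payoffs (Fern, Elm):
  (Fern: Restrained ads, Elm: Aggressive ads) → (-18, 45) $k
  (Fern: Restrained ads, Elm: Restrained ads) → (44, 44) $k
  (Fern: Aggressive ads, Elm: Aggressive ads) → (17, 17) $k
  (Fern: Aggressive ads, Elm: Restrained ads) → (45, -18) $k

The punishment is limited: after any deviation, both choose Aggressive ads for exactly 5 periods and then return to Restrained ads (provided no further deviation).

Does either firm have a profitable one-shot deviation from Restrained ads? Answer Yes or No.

No

A one-shot deviation gives 45 now, then 17 for 5 periods, then back to 44.
Gain from deviating: (45−44) today; loss: (44−17) in each of the next 5 periods.
No-deviation condition: (44−17)(δ+…+δ^5) ≥ 45−44, i.e. δ+…+δ^5 ≥ 1/27.
At δ = 4/5: δ+…+δ^5 = 2.6893 ≥ 0.0370.
So cooperation is sustainable.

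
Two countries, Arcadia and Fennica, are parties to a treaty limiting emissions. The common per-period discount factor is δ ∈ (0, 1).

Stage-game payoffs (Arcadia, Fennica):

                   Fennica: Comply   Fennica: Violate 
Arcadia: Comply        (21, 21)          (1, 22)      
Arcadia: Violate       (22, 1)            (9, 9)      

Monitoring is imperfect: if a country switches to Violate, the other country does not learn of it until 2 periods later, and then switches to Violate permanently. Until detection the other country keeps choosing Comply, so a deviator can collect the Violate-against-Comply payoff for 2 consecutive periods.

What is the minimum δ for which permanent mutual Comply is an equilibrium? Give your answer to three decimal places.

The best deviation is to choose Violate for all 2 undetected periods, earning 22 each, then 9 forever once detected.
Deviation value: 22(1−δ^2)/(1−δ) + 9δ^2/(1−δ); cooperation value: 21/(1−δ).
IC: 21 ≥ 22(1−δ^2) + 9δ^2 = 22 − 13δ^2.
So δ^2 ≥ 1/13, giving δ ≥ (1/13)^(1/2) ≈ 0.277.

0.277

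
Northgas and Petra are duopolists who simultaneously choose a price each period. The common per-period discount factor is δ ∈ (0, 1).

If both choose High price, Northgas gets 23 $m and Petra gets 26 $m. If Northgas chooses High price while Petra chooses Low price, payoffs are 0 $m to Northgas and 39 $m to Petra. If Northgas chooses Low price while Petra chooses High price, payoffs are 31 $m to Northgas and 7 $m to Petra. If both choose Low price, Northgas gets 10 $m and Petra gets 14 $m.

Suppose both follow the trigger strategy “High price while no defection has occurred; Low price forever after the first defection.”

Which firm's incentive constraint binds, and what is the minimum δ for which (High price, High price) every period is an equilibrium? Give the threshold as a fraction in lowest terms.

Petra; δ ≥ 13/25

Northgas's threshold: (31−23)/(31−10) = 8/21.
Petra's threshold: (39−26)/(39−14) = 13/25.
8/21 < 13/25, so Petra binds and δ* = 13/25.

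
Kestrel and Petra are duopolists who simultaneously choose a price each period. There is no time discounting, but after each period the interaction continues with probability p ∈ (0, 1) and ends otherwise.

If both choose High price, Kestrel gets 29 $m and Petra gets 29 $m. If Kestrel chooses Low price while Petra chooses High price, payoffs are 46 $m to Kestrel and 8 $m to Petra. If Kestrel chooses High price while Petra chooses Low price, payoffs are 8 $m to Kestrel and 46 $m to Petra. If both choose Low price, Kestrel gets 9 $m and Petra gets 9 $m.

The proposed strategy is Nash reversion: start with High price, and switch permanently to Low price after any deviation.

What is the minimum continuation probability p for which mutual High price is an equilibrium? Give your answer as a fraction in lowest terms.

17/37

Expected cooperation value is 29 + p·29 + p²·29 + … = 29/(1−p); deviation gives 46 + p·9/(1−p).
29 ≥ 46(1−p) + 9p ⇒ 37p ≥ 17 ⇒ p ≥ 17/37.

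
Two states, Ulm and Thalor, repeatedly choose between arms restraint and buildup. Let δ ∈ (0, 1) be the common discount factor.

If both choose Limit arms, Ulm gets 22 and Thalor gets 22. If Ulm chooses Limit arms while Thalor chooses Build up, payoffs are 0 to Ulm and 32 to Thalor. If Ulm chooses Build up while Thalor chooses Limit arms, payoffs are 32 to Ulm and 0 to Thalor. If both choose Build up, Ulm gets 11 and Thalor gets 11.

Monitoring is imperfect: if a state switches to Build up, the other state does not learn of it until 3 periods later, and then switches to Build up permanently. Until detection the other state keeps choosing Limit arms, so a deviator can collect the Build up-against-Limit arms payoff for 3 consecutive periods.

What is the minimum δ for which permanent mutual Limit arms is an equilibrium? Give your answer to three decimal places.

Deviating for the 3 undetected periods gains 32−22 = 10 per period over cooperation, then loses 22−11 = 11 per period forever once punishment starts.
Gain: 10(1 + δ + … + δ^2); loss: 11·δ^3/(1−δ).
No profitable deviation ⇔ 10(1−δ^3) ≤ 11·δ^3, i.e. δ^3 ≥ 10/(10+11) = 10/21.
Hence δ ≥ (10/21)^(1/3) ≈ 0.781.

0.781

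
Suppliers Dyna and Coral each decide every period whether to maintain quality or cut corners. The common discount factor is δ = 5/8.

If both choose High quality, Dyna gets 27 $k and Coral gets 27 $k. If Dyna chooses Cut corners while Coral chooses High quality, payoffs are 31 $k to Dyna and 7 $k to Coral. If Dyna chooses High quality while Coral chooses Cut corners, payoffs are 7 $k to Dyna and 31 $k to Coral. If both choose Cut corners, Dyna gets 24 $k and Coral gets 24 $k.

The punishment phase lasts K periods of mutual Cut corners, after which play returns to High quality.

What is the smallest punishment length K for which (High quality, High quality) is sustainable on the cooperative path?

No profitable deviation requires (27−24)(δ+…+δ^K) ≥ 31−27, i.e. δ+…+δ^K ≥ 4/3 ≈ 1.3333.
With δ = 5/8, the partial sums are K=1: 0.6250, K=2: 1.0156, K=3: 1.2598, K=4: 1.4124.
K = 4 is the first length at which the sum reaches 1.3333.

4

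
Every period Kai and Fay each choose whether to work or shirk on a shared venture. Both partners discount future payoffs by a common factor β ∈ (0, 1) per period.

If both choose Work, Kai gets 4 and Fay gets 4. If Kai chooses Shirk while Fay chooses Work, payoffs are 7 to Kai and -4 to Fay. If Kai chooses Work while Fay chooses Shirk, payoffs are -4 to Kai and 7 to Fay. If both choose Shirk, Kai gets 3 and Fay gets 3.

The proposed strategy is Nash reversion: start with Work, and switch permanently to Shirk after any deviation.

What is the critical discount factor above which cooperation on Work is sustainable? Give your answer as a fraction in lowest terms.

One-period gain from deviating is 7 − 4 = 3. The loss is 4 − 3 = 1 in every subsequent period, with present value 1·β/(1−β).
Deviation is unprofitable when 1·β/(1−β) ≥ 3, i.e. β/(1−β) ≥ 3.
Equivalently β ≥ 3/(3+1) = 3/4.

3/4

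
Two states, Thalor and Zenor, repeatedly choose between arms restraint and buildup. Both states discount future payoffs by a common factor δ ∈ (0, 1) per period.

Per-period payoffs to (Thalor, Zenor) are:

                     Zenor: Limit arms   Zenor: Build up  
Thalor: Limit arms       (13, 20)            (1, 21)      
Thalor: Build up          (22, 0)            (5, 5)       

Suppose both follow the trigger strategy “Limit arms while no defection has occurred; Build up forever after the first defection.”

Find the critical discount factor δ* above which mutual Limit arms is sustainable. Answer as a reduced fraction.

9/17

For Thalor: deviation gain 22−13 = 9, per-period punishment loss 13−5 = 8. IC gives δ ≥ 9/17.
For Zenor: gain 1, loss 15 per period, so δ ≥ 1/16.
The tighter constraint is Thalor's, so cooperation needs δ ≥ 9/17.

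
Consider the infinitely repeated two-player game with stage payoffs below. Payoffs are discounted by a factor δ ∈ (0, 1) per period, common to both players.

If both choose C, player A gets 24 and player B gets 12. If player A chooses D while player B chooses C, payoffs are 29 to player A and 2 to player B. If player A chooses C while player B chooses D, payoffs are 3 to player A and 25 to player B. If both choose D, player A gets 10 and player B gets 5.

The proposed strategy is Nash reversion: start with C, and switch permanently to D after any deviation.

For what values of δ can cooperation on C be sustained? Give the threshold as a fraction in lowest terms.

13/20

For player A: deviation gain 29−24 = 5, per-period punishment loss 24−10 = 14. IC gives δ ≥ 5/19.
For player B: gain 13, loss 7 per period, so δ ≥ 13/20.
The tighter constraint is player B's, so cooperation needs δ ≥ 13/20.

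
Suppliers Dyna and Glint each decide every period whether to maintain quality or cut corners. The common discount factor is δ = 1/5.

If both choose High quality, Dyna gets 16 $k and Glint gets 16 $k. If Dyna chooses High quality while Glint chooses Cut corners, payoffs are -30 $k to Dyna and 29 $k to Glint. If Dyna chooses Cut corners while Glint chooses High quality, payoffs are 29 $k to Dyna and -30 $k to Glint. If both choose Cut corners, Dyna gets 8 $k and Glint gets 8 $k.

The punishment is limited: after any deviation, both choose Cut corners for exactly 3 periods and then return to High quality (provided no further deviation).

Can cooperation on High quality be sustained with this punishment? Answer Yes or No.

No

A one-shot deviation gives 29 now, then 8 for 3 periods, then back to 16.
Gain from deviating: (29−16) today; loss: (16−8) in each of the next 3 periods.
No-deviation condition: (16−8)(δ+…+δ^3) ≥ 29−16, i.e. δ+…+δ^3 ≥ 13/8.
At δ = 1/5: δ+…+δ^3 = 0.2480 < 1.6250.
So cooperation is not sustainable.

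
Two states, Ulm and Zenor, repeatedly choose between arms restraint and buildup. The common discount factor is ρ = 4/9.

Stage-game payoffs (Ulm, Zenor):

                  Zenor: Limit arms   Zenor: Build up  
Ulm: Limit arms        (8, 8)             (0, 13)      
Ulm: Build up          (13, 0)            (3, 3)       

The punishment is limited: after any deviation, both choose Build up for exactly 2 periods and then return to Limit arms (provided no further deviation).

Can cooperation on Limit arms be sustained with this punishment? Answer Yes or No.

A one-shot deviation gives 13 now, then 3 for 2 periods, then back to 8.
Gain from deviating: (13−8) today; loss: (8−3) in each of the next 2 periods.
No-deviation condition: (8−3)(ρ+…+ρ^2) ≥ 13−8, i.e. ρ+…+ρ^2 ≥ 1.
At ρ = 4/9: ρ+…+ρ^2 = 0.6420 < 1.0000.
So cooperation is not sustainable.

No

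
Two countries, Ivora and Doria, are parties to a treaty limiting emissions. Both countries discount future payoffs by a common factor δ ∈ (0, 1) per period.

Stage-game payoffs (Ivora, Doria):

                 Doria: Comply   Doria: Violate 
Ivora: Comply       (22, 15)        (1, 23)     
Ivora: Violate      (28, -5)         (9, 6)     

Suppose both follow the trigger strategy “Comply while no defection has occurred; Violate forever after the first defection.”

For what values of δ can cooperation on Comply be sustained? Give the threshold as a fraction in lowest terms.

8/17

Ivora: cooperation gives 22 each period; deviation gives 28 once then 9 forever.
  22/(1−δ) ≥ 28 + 9δ/(1−δ) ⇒ δ ≥ 6/19.
Doria: cooperation gives 15 each period; deviation gives 23 once then 6 forever.
  δ ≥ 8/17.
Both must hold, so the binding constraint is Doria's: δ ≥ 8/17.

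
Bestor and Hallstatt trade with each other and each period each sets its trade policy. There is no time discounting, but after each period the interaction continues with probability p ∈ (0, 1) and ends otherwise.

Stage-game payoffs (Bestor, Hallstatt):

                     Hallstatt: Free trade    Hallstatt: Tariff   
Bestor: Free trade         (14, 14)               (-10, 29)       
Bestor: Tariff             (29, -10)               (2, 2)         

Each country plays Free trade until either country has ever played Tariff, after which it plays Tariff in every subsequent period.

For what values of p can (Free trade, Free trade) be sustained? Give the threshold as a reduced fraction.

With no time discounting, the continuation probability p plays the role of the discount factor.
Grim-trigger IC: 14/(1−p) ≥ 29 + 2p/(1−p) ⇒ p ≥ (29−14)/(29−2) = 5/9.

5/9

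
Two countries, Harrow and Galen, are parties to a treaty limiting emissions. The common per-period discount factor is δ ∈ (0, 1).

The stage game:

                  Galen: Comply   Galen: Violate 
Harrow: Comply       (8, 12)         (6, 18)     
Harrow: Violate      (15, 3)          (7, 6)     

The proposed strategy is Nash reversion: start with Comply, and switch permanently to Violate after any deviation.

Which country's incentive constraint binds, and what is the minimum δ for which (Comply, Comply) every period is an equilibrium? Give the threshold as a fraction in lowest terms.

Harrow; δ ≥ 7/8

Harrow's threshold: (15−8)/(15−7) = 7/8.
Galen's threshold: (18−12)/(18−6) = 1/2.
7/8 > 1/2, so Harrow binds and δ* = 7/8.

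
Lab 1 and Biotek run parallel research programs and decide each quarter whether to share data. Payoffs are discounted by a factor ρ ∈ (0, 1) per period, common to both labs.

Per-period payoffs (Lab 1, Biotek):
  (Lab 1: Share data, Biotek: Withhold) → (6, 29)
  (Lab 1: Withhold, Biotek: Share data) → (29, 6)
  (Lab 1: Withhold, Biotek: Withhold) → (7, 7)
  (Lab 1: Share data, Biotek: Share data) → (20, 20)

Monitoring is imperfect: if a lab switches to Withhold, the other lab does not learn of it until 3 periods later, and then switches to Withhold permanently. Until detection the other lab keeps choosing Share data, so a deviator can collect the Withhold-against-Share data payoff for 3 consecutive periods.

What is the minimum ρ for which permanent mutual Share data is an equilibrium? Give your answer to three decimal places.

0.742

A deviator earns 29 for 3 periods, then 7 forever; cooperating earns 20 forever. Multiplying the IC by (1−ρ):
20 ≥ 29(1−ρ^3) + 7ρ^3, so 22·ρ^3 ≥ 9 and ρ^3 ≥ 9/22.
ρ ≥ (9/22)^(1/3) ≈ 0.742.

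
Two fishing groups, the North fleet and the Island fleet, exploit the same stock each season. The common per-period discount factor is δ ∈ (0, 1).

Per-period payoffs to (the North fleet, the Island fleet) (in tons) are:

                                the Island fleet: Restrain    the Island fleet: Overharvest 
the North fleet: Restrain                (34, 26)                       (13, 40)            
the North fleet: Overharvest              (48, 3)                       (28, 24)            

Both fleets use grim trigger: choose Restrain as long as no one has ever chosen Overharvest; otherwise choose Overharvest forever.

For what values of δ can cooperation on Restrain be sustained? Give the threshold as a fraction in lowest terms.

For the North fleet: deviation gain 48−34 = 14, per-period punishment loss 34−28 = 6. IC gives δ ≥ 14/20 = 7/10.
For the Island fleet: gain 14, loss 2 per period, so δ ≥ 14/16 = 7/8.
The tighter constraint is the Island fleet's, so cooperation needs δ ≥ 7/8.

7/8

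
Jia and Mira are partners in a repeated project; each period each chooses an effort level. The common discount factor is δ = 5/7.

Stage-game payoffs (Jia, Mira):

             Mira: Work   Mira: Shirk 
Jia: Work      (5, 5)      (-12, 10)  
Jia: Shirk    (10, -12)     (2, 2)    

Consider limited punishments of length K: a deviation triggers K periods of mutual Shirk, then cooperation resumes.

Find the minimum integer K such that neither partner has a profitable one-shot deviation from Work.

4

IC: δ(1−δ^K)/(1−δ) ≥ (10−5)/(5−2) = 5/3.
With δ = 5/7: need 1 − δ^K ≥ 5/3·(1−5/7)/(5/7), i.e. δ^K ≤ 0.3333.
Since (5/7)^3 = 0.3644 and (5/7)^4 = 0.2603, the smallest such K is 4.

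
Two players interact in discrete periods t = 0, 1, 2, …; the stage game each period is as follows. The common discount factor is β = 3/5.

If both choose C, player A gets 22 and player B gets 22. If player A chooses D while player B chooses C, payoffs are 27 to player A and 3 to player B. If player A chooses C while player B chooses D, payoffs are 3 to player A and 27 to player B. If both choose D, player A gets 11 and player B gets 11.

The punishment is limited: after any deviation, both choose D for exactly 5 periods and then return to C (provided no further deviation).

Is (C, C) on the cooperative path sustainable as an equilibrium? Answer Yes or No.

Comparing payoff streams over the 6 periods until play realigns: cooperate → 22(1+β+…+β^5); deviate → 27 + 11(β+…+β^5).
Cooperation is sustained iff (22−11)(β+…+β^5) ≥ 27−22.
β+…+β^5 = 3/5·(1−(3/5)^5)/(1−3/5) = 1.3834, and (27−22)/(22−11) = 0.4545.
1.3834 ≥ 0.4545, so cooperation is sustainable.

Yes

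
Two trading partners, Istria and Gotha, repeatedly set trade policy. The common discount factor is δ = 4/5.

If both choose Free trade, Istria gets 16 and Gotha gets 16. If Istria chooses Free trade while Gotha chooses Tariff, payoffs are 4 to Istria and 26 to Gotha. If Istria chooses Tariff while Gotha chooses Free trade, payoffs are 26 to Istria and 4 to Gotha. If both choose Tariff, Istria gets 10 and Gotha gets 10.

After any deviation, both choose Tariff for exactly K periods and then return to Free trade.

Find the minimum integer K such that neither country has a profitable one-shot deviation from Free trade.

Need Σ_{k=1}^{K} δ^k ≥ (26−16)/(16−10) = 1.6667 at δ = 4/5.
At K = 2 the sum is 1.4400 < 1.6667; at K = 3 it is 1.9520 ≥ 1.6667.
So the minimum punishment length is K = 3.

3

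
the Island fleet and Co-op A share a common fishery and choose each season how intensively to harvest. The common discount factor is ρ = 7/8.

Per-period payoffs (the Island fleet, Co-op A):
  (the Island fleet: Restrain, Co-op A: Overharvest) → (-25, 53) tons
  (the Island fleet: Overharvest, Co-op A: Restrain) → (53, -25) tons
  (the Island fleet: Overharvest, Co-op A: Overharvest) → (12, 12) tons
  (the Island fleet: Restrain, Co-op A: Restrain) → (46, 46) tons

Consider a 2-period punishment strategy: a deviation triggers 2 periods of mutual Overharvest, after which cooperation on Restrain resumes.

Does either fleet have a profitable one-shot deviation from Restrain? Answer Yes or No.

Comparing payoff streams over the 3 periods until play realigns: cooperate → 46(1+ρ+…+ρ^2); deviate → 53 + 12(ρ+…+ρ^2).
Cooperation is sustained iff (46−12)(ρ+…+ρ^2) ≥ 53−46.
ρ+…+ρ^2 = 7/8·(1−(7/8)^2)/(1−7/8) = 1.6406, and (53−46)/(46−12) = 0.2059.
1.6406 ≥ 0.2059, so cooperation is sustainable.

No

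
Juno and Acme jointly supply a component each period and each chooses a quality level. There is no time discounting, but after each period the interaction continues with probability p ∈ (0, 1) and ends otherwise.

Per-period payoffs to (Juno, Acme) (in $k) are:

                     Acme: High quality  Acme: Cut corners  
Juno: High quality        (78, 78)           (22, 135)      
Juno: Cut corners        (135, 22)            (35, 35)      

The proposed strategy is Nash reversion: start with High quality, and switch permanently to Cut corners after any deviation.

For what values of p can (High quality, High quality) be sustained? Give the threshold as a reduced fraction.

Expected cooperation value is 78 + p·78 + p²·78 + … = 78/(1−p); deviation gives 135 + p·35/(1−p).
78 ≥ 135(1−p) + 35p ⇒ 100p ≥ 57 ⇒ p ≥ 57/100.

57/100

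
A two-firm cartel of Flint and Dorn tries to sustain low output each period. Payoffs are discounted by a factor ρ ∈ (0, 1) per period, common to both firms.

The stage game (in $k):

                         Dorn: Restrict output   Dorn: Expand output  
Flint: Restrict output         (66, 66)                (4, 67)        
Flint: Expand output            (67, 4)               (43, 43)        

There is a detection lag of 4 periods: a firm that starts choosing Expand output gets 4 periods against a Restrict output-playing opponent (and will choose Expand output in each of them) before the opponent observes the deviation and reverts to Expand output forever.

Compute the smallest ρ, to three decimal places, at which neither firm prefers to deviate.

0.452

A deviator earns 67 for 4 periods, then 43 forever; cooperating earns 66 forever. Multiplying the IC by (1−ρ):
66 ≥ 67(1−ρ^4) + 43ρ^4, so 24·ρ^4 ≥ 1 and ρ^4 ≥ 1/24.
ρ ≥ (1/24)^(1/4) ≈ 0.452.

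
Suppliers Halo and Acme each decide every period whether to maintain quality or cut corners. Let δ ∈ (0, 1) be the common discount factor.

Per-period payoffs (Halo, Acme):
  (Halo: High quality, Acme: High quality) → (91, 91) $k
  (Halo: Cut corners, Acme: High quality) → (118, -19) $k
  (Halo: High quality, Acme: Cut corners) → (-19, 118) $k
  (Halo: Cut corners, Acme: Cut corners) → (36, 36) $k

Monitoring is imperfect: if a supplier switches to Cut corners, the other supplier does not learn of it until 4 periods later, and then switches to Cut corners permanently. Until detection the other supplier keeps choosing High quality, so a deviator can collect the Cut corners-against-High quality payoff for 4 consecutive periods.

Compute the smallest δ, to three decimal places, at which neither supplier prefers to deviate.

The best deviation is to choose Cut corners for all 4 undetected periods, earning 118 each, then 36 forever once detected.
Deviation value: 118(1−δ^4)/(1−δ) + 36δ^4/(1−δ); cooperation value: 91/(1−δ).
IC: 91 ≥ 118(1−δ^4) + 36δ^4 = 118 − 82δ^4.
So δ^4 ≥ 27/82, giving δ ≥ (27/82)^(1/4) ≈ 0.758.

0.758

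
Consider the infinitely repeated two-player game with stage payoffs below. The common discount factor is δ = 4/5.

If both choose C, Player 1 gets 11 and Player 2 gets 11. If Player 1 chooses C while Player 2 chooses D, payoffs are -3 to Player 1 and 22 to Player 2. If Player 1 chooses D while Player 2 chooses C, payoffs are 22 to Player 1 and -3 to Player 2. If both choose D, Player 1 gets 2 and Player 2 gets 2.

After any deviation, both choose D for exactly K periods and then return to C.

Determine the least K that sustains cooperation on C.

IC: δ(1−δ^K)/(1−δ) ≥ (22−11)/(11−2) = 11/9.
With δ = 4/5: need 1 − δ^K ≥ 11/9·(1−4/5)/(4/5), i.e. δ^K ≤ 0.6944.
Since (4/5)^1 = 0.8000 and (4/5)^2 = 0.6400, the smallest such K is 2.

2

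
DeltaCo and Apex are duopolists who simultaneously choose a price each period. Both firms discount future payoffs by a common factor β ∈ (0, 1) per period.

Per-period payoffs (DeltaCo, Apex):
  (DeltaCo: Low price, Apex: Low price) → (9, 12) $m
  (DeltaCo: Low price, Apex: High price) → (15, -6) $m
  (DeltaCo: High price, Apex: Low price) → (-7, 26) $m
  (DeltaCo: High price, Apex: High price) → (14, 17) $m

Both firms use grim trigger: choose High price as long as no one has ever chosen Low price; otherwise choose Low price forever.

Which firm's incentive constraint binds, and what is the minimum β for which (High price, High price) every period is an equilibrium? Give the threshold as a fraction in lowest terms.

Apex; β ≥ 9/14

DeltaCo's threshold: (15−14)/(15−9) = 1/6.
Apex's threshold: (26−17)/(26−12) = 9/14.
1/6 < 9/14, so Apex binds and β* = 9/14.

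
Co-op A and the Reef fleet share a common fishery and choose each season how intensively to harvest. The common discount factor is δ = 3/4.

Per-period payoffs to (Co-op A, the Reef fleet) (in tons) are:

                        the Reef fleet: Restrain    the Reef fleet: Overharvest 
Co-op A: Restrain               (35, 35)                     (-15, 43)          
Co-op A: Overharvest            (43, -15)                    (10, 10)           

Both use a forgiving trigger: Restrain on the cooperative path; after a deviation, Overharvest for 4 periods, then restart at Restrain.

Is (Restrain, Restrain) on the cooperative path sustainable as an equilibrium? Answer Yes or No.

Comparing payoff streams over the 5 periods until play realigns: cooperate → 35(1+δ+…+δ^4); deviate → 43 + 10(δ+…+δ^4).
Cooperation is sustained iff (35−10)(δ+…+δ^4) ≥ 43−35.
δ+…+δ^4 = 3/4·(1−(3/4)^4)/(1−3/4) = 2.0508, and (43−35)/(35−10) = 0.3200.
2.0508 ≥ 0.3200, so cooperation is sustainable.

Yes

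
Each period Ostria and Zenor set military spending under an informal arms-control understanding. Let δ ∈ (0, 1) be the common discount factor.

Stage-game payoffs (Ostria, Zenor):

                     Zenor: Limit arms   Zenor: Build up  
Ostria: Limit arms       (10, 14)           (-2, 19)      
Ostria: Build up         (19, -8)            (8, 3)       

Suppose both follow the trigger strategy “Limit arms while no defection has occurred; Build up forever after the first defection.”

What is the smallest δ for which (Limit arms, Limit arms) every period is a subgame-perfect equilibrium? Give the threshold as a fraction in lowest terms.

9/11

Ostria's threshold: (19−10)/(19−8) = 9/11.
Zenor's threshold: (19−14)/(19−3) = 5/16.
9/11 > 5/16, so Ostria binds and δ* = 9/11.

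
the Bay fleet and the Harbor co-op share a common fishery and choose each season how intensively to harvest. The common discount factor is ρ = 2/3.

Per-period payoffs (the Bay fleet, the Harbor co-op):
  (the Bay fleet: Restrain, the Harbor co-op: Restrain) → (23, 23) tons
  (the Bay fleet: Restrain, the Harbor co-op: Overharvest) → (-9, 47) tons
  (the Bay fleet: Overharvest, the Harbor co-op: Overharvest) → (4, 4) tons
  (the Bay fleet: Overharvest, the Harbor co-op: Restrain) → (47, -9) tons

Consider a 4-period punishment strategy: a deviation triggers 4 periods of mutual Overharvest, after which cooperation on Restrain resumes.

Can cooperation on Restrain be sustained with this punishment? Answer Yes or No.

Yes

Comparing payoff streams over the 5 periods until play realigns: cooperate → 23(1+ρ+…+ρ^4); deviate → 47 + 4(ρ+…+ρ^4).
Cooperation is sustained iff (23−4)(ρ+…+ρ^4) ≥ 47−23.
ρ+…+ρ^4 = 2/3·(1−(2/3)^4)/(1−2/3) = 1.6049, and (47−23)/(23−4) = 1.2632.
1.6049 ≥ 1.2632, so cooperation is sustainable.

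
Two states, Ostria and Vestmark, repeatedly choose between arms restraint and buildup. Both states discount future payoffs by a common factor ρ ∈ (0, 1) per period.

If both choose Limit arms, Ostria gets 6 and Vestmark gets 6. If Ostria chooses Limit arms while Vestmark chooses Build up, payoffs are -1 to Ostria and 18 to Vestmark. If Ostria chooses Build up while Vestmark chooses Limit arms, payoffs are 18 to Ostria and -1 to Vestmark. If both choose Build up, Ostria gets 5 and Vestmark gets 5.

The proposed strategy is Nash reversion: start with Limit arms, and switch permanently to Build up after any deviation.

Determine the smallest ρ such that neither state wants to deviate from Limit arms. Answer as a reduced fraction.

12/13

6/(1−ρ) ≥ 18 + 5ρ/(1−ρ)
6 ≥ 18 − 13ρ
ρ ≥ 12/13.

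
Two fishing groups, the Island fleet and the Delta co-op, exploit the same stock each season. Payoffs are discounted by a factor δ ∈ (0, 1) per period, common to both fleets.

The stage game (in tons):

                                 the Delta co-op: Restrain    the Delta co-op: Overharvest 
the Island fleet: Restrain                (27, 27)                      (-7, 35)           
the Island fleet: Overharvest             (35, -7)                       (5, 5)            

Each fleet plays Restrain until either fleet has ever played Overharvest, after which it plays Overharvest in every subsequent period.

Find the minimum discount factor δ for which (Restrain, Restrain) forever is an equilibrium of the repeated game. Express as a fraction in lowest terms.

Cooperation forever yields 27 each period: 27/(1−δ).
Deviating yields 35 once, then 5 forever: 35 + 5δ/(1−δ).
No profitable deviation requires 27/(1−δ) ≥ 35 + 5δ/(1−δ).
Multiplying by (1−δ): 27 ≥ 35(1−δ) + 5δ = 35 − 30δ.
So 30δ ≥ 8, i.e. δ ≥ 8/30 = 4/15.

4/15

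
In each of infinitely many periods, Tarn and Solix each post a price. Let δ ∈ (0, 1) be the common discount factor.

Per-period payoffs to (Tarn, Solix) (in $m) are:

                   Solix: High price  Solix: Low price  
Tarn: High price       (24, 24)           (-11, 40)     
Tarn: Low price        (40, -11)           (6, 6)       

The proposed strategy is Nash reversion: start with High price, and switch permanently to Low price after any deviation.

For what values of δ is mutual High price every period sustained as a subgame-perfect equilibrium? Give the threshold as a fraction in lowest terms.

24/(1−δ) ≥ 40 + 6δ/(1−δ)
24 ≥ 40 − 34δ
δ ≥ 16/34 = 8/17.

8/17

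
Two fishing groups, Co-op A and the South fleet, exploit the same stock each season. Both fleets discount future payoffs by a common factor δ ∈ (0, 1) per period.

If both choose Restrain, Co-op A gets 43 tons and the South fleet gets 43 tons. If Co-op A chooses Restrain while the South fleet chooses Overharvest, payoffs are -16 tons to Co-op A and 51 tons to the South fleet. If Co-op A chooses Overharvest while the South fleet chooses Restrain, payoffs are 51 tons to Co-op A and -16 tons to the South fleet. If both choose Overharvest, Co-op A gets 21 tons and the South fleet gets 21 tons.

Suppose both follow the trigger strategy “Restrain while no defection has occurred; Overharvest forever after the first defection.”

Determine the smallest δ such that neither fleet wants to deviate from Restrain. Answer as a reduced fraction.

4/15

Cooperation forever yields 43 each period: 43/(1−δ).
Deviating yields 51 once, then 21 forever: 51 + 21δ/(1−δ).
No profitable deviation requires 43/(1−δ) ≥ 51 + 21δ/(1−δ).
Multiplying by (1−δ): 43 ≥ 51(1−δ) + 21δ = 51 − 30δ.
So 30δ ≥ 8, i.e. δ ≥ 8/30 = 4/15.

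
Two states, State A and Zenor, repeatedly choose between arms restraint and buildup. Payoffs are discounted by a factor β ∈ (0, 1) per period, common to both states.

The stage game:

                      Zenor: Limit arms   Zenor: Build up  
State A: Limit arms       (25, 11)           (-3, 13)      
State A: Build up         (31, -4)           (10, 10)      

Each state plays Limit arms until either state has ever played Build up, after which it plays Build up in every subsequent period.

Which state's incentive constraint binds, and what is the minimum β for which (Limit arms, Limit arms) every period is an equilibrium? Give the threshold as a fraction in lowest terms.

Zenor; β ≥ 2/3

State A's threshold: (31−25)/(31−10) = 2/7.
Zenor's threshold: (13−11)/(13−10) = 2/3.
2/7 < 2/3, so Zenor binds and β* = 2/3.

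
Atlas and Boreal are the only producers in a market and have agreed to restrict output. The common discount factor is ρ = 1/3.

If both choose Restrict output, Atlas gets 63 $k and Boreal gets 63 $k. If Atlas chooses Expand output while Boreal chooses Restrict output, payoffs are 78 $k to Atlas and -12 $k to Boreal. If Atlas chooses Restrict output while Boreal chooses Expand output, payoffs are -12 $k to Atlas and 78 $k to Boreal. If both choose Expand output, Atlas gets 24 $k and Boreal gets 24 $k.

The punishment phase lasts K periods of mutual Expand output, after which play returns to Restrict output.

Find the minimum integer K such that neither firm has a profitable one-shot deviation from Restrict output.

IC: ρ(1−ρ^K)/(1−ρ) ≥ (78−63)/(63−24) = 5/13.
With ρ = 1/3: need 1 − ρ^K ≥ 5/13·(1−1/3)/(1/3), i.e. ρ^K ≤ 0.2308.
Since (1/3)^1 = 0.3333 and (1/3)^2 = 0.1111, the smallest such K is 2.

2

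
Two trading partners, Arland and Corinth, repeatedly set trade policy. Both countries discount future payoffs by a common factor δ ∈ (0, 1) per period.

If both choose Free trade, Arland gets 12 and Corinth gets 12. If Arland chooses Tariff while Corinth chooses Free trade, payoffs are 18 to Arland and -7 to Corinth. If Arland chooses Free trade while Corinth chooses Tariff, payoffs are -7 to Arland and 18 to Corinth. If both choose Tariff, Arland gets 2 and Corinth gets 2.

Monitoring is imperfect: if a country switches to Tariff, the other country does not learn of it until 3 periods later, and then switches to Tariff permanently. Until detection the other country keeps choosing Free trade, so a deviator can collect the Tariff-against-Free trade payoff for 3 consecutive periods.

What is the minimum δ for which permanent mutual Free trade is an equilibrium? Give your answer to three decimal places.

0.721

The best deviation is to choose Tariff for all 3 undetected periods, earning 18 each, then 2 forever once detected.
Deviation value: 18(1−δ^3)/(1−δ) + 2δ^3/(1−δ); cooperation value: 12/(1−δ).
IC: 12 ≥ 18(1−δ^3) + 2δ^3 = 18 − 16δ^3.
So δ^3 ≥ 6/16 = 3/8, giving δ ≥ (3/8)^(1/3) ≈ 0.721.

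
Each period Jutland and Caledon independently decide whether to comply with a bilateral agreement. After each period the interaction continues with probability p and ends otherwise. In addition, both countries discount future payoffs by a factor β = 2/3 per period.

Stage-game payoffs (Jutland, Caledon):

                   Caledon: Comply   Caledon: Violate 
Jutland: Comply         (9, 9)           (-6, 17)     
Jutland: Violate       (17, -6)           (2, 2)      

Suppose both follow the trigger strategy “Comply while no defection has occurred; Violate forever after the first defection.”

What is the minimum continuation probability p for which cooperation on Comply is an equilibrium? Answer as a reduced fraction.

With continuation probability p and discount β, the effective per-period discount factor is βp.
Grim-trigger IC: βp ≥ (17−9)/(17−2) = 8/15.
So p ≥ (8/15)/(2/3) = 4/5.

4/5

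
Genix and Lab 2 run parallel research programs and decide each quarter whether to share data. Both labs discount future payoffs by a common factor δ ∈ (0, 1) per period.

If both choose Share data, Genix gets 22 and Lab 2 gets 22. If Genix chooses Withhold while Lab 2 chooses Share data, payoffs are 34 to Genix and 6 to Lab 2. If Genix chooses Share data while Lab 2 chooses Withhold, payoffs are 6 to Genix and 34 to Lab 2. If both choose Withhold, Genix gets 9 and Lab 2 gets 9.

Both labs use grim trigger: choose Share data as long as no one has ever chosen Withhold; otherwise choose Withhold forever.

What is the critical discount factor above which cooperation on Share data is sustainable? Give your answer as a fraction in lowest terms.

12/25

Cooperation forever yields 22 each period: 22/(1−δ).
Deviating yields 34 once, then 9 forever: 34 + 9δ/(1−δ).
No profitable deviation requires 22/(1−δ) ≥ 34 + 9δ/(1−δ).
Multiplying by (1−δ): 22 ≥ 34(1−δ) + 9δ = 34 − 25δ.
So 25δ ≥ 12, i.e. δ ≥ 12/25.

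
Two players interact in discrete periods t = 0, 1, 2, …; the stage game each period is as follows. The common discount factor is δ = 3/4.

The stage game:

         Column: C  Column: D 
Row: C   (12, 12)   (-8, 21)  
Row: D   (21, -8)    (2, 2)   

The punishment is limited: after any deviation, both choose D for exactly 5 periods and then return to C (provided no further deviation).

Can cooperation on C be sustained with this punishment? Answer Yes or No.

Yes

Comparing payoff streams over the 6 periods until play realigns: cooperate → 12(1+δ+…+δ^5); deviate → 21 + 2(δ+…+δ^5).
Cooperation is sustained iff (12−2)(δ+…+δ^5) ≥ 21−12.
δ+…+δ^5 = 3/4·(1−(3/4)^5)/(1−3/4) = 2.2881, and (21−12)/(12−2) = 0.9000.
2.2881 ≥ 0.9000, so cooperation is sustainable.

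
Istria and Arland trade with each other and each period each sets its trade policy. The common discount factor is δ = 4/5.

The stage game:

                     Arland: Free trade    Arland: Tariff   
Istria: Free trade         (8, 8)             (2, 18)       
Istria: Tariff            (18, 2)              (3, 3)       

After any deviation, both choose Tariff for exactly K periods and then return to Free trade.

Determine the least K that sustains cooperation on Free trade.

4

No profitable deviation requires (8−3)(δ+…+δ^K) ≥ 18−8, i.e. δ+…+δ^K ≥ 2 ≈ 2.0000.
With δ = 4/5, the partial sums are K=1: 0.8000, K=2: 1.4400, K=3: 1.9520, K=4: 2.3616.
K = 4 is the first length at which the sum reaches 2.0000.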